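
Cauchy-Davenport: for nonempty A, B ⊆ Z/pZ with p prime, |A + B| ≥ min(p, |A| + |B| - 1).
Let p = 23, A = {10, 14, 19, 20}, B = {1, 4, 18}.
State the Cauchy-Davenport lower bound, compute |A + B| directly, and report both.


Cauchy-Davenport: |A + B| ≥ min(p, |A| + |B| - 1) for A, B nonempty in Z/pZ.
|A| = 4, |B| = 3, p = 23.
CD lower bound = min(23, 4 + 3 - 1) = min(23, 6) = 6.
Compute A + B mod 23 directly:
a = 10: 10+1=11, 10+4=14, 10+18=5
a = 14: 14+1=15, 14+4=18, 14+18=9
a = 19: 19+1=20, 19+4=0, 19+18=14
a = 20: 20+1=21, 20+4=1, 20+18=15
A + B = {0, 1, 5, 9, 11, 14, 15, 18, 20, 21}, so |A + B| = 10.
Verify: 10 ≥ 6? Yes ✓.

CD lower bound = 6, actual |A + B| = 10.


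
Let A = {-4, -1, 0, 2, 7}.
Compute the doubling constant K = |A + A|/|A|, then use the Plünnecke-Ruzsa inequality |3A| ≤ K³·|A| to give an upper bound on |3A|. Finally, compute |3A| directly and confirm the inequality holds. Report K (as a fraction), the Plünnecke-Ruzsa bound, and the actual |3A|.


|A| = 5.
Step 1: Compute A + A by enumerating all 25 pairs.
A + A = {-8, -5, -4, -2, -1, 0, 1, 2, 3, 4, 6, 7, 9, 14}, so |A + A| = 14.
Step 2: Doubling constant K = |A + A|/|A| = 14/5 = 14/5 ≈ 2.8000.
Step 3: Plünnecke-Ruzsa gives |3A| ≤ K³·|A| = (2.8000)³ · 5 ≈ 109.7600.
Step 4: Compute 3A = A + A + A directly by enumerating all triples (a,b,c) ∈ A³; |3A| = 25.
Step 5: Check 25 ≤ 109.7600? Yes ✓.

K = 14/5, Plünnecke-Ruzsa bound K³|A| ≈ 109.7600, |3A| = 25, inequality holds.


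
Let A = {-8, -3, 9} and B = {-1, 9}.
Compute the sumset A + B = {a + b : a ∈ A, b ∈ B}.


A + B = {a + b : a ∈ A, b ∈ B}.
Enumerate all |A|·|B| = 3·2 = 6 pairs (a, b) and collect distinct sums.
a = -8: -8+-1=-9, -8+9=1
a = -3: -3+-1=-4, -3+9=6
a = 9: 9+-1=8, 9+9=18
Collecting distinct sums: A + B = {-9, -4, 1, 6, 8, 18}
|A + B| = 6

A + B = {-9, -4, 1, 6, 8, 18}


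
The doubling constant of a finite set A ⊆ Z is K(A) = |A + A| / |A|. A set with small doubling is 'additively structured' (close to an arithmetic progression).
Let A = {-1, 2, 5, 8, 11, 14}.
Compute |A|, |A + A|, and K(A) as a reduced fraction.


|A| = 6.
Compute A + A by enumerating all 36 pairs.
A + A = {-2, 1, 4, 7, 10, 13, 16, 19, 22, 25, 28}, so |A + A| = 11.
K = |A + A| / |A| = 11/6 (already in lowest terms) ≈ 1.8333.
Reference: AP of size 6 gives K = 11/6 ≈ 1.8333; a fully generic set of size 6 gives K ≈ 3.5000.

|A| = 6, |A + A| = 11, K = 11/6.


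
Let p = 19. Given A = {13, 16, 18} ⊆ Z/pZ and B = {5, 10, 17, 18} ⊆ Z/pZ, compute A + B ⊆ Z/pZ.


Work in Z/19Z: reduce every sum a + b modulo 19.
Enumerate all 12 pairs:
a = 13: 13+5=18, 13+10=4, 13+17=11, 13+18=12
a = 16: 16+5=2, 16+10=7, 16+17=14, 16+18=15
a = 18: 18+5=4, 18+10=9, 18+17=16, 18+18=17
Distinct residues collected: {2, 4, 7, 9, 11, 12, 14, 15, 16, 17, 18}
|A + B| = 11 (out of 19 total residues).

A + B = {2, 4, 7, 9, 11, 12, 14, 15, 16, 17, 18}


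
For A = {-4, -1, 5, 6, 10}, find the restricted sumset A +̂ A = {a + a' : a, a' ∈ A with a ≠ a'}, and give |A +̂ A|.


Restricted sumset: A +̂ A = {a + a' : a ∈ A, a' ∈ A, a ≠ a'}.
Equivalently, take A + A and drop any sum 2a that is achievable ONLY as a + a for a ∈ A (i.e. sums representable only with equal summands).
Enumerate pairs (a, a') with a < a' (symmetric, so each unordered pair gives one sum; this covers all a ≠ a'):
  -4 + -1 = -5
  -4 + 5 = 1
  -4 + 6 = 2
  -4 + 10 = 6
  -1 + 5 = 4
  -1 + 6 = 5
  -1 + 10 = 9
  5 + 6 = 11
  5 + 10 = 15
  6 + 10 = 16
Collected distinct sums: {-5, 1, 2, 4, 5, 6, 9, 11, 15, 16}
|A +̂ A| = 10
(Reference bound: |A +̂ A| ≥ 2|A| - 3 for |A| ≥ 2, with |A| = 5 giving ≥ 7.)

|A +̂ A| = 10


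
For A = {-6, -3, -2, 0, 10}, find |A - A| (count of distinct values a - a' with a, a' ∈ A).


A - A = {a - a' : a, a' ∈ A}; |A| = 5.
Bounds: 2|A|-1 ≤ |A - A| ≤ |A|² - |A| + 1, i.e. 9 ≤ |A - A| ≤ 21.
Note: 0 ∈ A - A always (from a - a). The set is symmetric: if d ∈ A - A then -d ∈ A - A.
Enumerate nonzero differences d = a - a' with a > a' (then include -d):
Positive differences: {1, 2, 3, 4, 6, 10, 12, 13, 16}
Full difference set: {0} ∪ (positive diffs) ∪ (negative diffs).
|A - A| = 1 + 2·9 = 19 (matches direct enumeration: 19).

|A - A| = 19


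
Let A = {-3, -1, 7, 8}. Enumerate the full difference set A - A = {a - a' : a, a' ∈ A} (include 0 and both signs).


A - A = {a - a' : a, a' ∈ A}.
Compute a - a' for each ordered pair (a, a'):
a = -3: -3--3=0, -3--1=-2, -3-7=-10, -3-8=-11
a = -1: -1--3=2, -1--1=0, -1-7=-8, -1-8=-9
a = 7: 7--3=10, 7--1=8, 7-7=0, 7-8=-1
a = 8: 8--3=11, 8--1=9, 8-7=1, 8-8=0
Collecting distinct values (and noting 0 appears from a-a):
A - A = {-11, -10, -9, -8, -2, -1, 0, 1, 2, 8, 9, 10, 11}
|A - A| = 13

A - A = {-11, -10, -9, -8, -2, -1, 0, 1, 2, 8, 9, 10, 11}


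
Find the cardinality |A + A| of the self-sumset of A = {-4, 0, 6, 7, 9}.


A + A = {a + a' : a, a' ∈ A}; |A| = 5.
General bounds: 2|A| - 1 ≤ |A + A| ≤ |A|(|A|+1)/2, i.e. 9 ≤ |A + A| ≤ 15.
Lower bound 2|A|-1 is attained iff A is an arithmetic progression.
Enumerate sums a + a' for a ≤ a' (symmetric, so this suffices):
a = -4: -4+-4=-8, -4+0=-4, -4+6=2, -4+7=3, -4+9=5
a = 0: 0+0=0, 0+6=6, 0+7=7, 0+9=9
a = 6: 6+6=12, 6+7=13, 6+9=15
a = 7: 7+7=14, 7+9=16
a = 9: 9+9=18
Distinct sums: {-8, -4, 0, 2, 3, 5, 6, 7, 9, 12, 13, 14, 15, 16, 18}
|A + A| = 15

|A + A| = 15


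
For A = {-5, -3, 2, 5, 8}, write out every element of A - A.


A - A = {a - a' : a, a' ∈ A}.
Compute a - a' for each ordered pair (a, a'):
a = -5: -5--5=0, -5--3=-2, -5-2=-7, -5-5=-10, -5-8=-13
a = -3: -3--5=2, -3--3=0, -3-2=-5, -3-5=-8, -3-8=-11
a = 2: 2--5=7, 2--3=5, 2-2=0, 2-5=-3, 2-8=-6
a = 5: 5--5=10, 5--3=8, 5-2=3, 5-5=0, 5-8=-3
a = 8: 8--5=13, 8--3=11, 8-2=6, 8-5=3, 8-8=0
Collecting distinct values (and noting 0 appears from a-a):
A - A = {-13, -11, -10, -8, -7, -6, -5, -3, -2, 0, 2, 3, 5, 6, 7, 8, 10, 11, 13}
|A - A| = 19

A - A = {-13, -11, -10, -8, -7, -6, -5, -3, -2, 0, 2, 3, 5, 6, 7, 8, 10, 11, 13}


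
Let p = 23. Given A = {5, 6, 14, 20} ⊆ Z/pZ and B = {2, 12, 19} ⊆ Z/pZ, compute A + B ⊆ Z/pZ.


Work in Z/23Z: reduce every sum a + b modulo 23.
Enumerate all 12 pairs:
a = 5: 5+2=7, 5+12=17, 5+19=1
a = 6: 6+2=8, 6+12=18, 6+19=2
a = 14: 14+2=16, 14+12=3, 14+19=10
a = 20: 20+2=22, 20+12=9, 20+19=16
Distinct residues collected: {1, 2, 3, 7, 8, 9, 10, 16, 17, 18, 22}
|A + B| = 11 (out of 23 total residues).

A + B = {1, 2, 3, 7, 8, 9, 10, 16, 17, 18, 22}


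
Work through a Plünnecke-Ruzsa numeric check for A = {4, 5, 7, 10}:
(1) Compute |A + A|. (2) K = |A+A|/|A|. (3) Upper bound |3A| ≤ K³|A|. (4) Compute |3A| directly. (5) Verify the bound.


|A| = 4.
Step 1: Compute A + A by enumerating all 16 pairs.
A + A = {8, 9, 10, 11, 12, 14, 15, 17, 20}, so |A + A| = 9.
Step 2: Doubling constant K = |A + A|/|A| = 9/4 = 9/4 ≈ 2.2500.
Step 3: Plünnecke-Ruzsa gives |3A| ≤ K³·|A| = (2.2500)³ · 4 ≈ 45.5625.
Step 4: Compute 3A = A + A + A directly by enumerating all triples (a,b,c) ∈ A³; |3A| = 15.
Step 5: Check 15 ≤ 45.5625? Yes ✓.

K = 9/4, Plünnecke-Ruzsa bound K³|A| ≈ 45.5625, |3A| = 15, inequality holds.


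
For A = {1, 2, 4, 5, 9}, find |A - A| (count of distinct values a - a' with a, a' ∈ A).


A - A = {a - a' : a, a' ∈ A}; |A| = 5.
Bounds: 2|A|-1 ≤ |A - A| ≤ |A|² - |A| + 1, i.e. 9 ≤ |A - A| ≤ 21.
Note: 0 ∈ A - A always (from a - a). The set is symmetric: if d ∈ A - A then -d ∈ A - A.
Enumerate nonzero differences d = a - a' with a > a' (then include -d):
Positive differences: {1, 2, 3, 4, 5, 7, 8}
Full difference set: {0} ∪ (positive diffs) ∪ (negative diffs).
|A - A| = 1 + 2·7 = 15 (matches direct enumeration: 15).

|A - A| = 15


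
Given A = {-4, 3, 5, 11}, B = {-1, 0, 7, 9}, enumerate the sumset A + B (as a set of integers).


A + B = {a + b : a ∈ A, b ∈ B}.
Enumerate all |A|·|B| = 4·4 = 16 pairs (a, b) and collect distinct sums.
a = -4: -4+-1=-5, -4+0=-4, -4+7=3, -4+9=5
a = 3: 3+-1=2, 3+0=3, 3+7=10, 3+9=12
a = 5: 5+-1=4, 5+0=5, 5+7=12, 5+9=14
a = 11: 11+-1=10, 11+0=11, 11+7=18, 11+9=20
Collecting distinct sums: A + B = {-5, -4, 2, 3, 4, 5, 10, 11, 12, 14, 18, 20}
|A + B| = 12

A + B = {-5, -4, 2, 3, 4, 5, 10, 11, 12, 14, 18, 20}


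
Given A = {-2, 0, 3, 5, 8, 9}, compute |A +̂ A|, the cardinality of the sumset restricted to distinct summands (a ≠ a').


Restricted sumset: A +̂ A = {a + a' : a ∈ A, a' ∈ A, a ≠ a'}.
Equivalently, take A + A and drop any sum 2a that is achievable ONLY as a + a for a ∈ A (i.e. sums representable only with equal summands).
Enumerate pairs (a, a') with a < a' (symmetric, so each unordered pair gives one sum; this covers all a ≠ a'):
  -2 + 0 = -2
  -2 + 3 = 1
  -2 + 5 = 3
  -2 + 8 = 6
  -2 + 9 = 7
  0 + 3 = 3
  0 + 5 = 5
  0 + 8 = 8
  0 + 9 = 9
  3 + 5 = 8
  3 + 8 = 11
  3 + 9 = 12
  5 + 8 = 13
  5 + 9 = 14
  8 + 9 = 17
Collected distinct sums: {-2, 1, 3, 5, 6, 7, 8, 9, 11, 12, 13, 14, 17}
|A +̂ A| = 13
(Reference bound: |A +̂ A| ≥ 2|A| - 3 for |A| ≥ 2, with |A| = 6 giving ≥ 9.)

|A +̂ A| = 13


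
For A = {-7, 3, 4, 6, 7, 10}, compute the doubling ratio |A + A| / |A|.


|A| = 6.
Compute A + A by enumerating all 36 pairs.
A + A = {-14, -4, -3, -1, 0, 3, 6, 7, 8, 9, 10, 11, 12, 13, 14, 16, 17, 20}, so |A + A| = 18.
K = |A + A| / |A| = 18/6 = 3/1 ≈ 3.0000.
Reference: AP of size 6 gives K = 11/6 ≈ 1.8333; a fully generic set of size 6 gives K ≈ 3.5000.

|A| = 6, |A + A| = 18, K = 18/6 = 3/1.


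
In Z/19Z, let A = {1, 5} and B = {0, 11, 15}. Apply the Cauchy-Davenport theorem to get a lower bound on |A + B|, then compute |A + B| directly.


Cauchy-Davenport: |A + B| ≥ min(p, |A| + |B| - 1) for A, B nonempty in Z/pZ.
|A| = 2, |B| = 3, p = 19.
CD lower bound = min(19, 2 + 3 - 1) = min(19, 4) = 4.
Compute A + B mod 19 directly:
a = 1: 1+0=1, 1+11=12, 1+15=16
a = 5: 5+0=5, 5+11=16, 5+15=1
A + B = {1, 5, 12, 16}, so |A + B| = 4.
Verify: 4 ≥ 4? Yes ✓.

CD lower bound = 4, actual |A + B| = 4.


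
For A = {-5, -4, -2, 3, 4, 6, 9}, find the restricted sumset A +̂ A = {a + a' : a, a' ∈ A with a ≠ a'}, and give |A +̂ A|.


Restricted sumset: A +̂ A = {a + a' : a ∈ A, a' ∈ A, a ≠ a'}.
Equivalently, take A + A and drop any sum 2a that is achievable ONLY as a + a for a ∈ A (i.e. sums representable only with equal summands).
Enumerate pairs (a, a') with a < a' (symmetric, so each unordered pair gives one sum; this covers all a ≠ a'):
  -5 + -4 = -9
  -5 + -2 = -7
  -5 + 3 = -2
  -5 + 4 = -1
  -5 + 6 = 1
  -5 + 9 = 4
  -4 + -2 = -6
  -4 + 3 = -1
  -4 + 4 = 0
  -4 + 6 = 2
  -4 + 9 = 5
  -2 + 3 = 1
  -2 + 4 = 2
  -2 + 6 = 4
  -2 + 9 = 7
  3 + 4 = 7
  3 + 6 = 9
  3 + 9 = 12
  4 + 6 = 10
  4 + 9 = 13
  6 + 9 = 15
Collected distinct sums: {-9, -7, -6, -2, -1, 0, 1, 2, 4, 5, 7, 9, 10, 12, 13, 15}
|A +̂ A| = 16
(Reference bound: |A +̂ A| ≥ 2|A| - 3 for |A| ≥ 2, with |A| = 7 giving ≥ 11.)

|A +̂ A| = 16


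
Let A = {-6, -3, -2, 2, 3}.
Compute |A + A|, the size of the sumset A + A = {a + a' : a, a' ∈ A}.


A + A = {a + a' : a, a' ∈ A}; |A| = 5.
General bounds: 2|A| - 1 ≤ |A + A| ≤ |A|(|A|+1)/2, i.e. 9 ≤ |A + A| ≤ 15.
Lower bound 2|A|-1 is attained iff A is an arithmetic progression.
Enumerate sums a + a' for a ≤ a' (symmetric, so this suffices):
a = -6: -6+-6=-12, -6+-3=-9, -6+-2=-8, -6+2=-4, -6+3=-3
a = -3: -3+-3=-6, -3+-2=-5, -3+2=-1, -3+3=0
a = -2: -2+-2=-4, -2+2=0, -2+3=1
a = 2: 2+2=4, 2+3=5
a = 3: 3+3=6
Distinct sums: {-12, -9, -8, -6, -5, -4, -3, -1, 0, 1, 4, 5, 6}
|A + A| = 13

|A + A| = 13


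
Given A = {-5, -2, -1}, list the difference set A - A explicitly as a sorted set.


A - A = {a - a' : a, a' ∈ A}.
Compute a - a' for each ordered pair (a, a'):
a = -5: -5--5=0, -5--2=-3, -5--1=-4
a = -2: -2--5=3, -2--2=0, -2--1=-1
a = -1: -1--5=4, -1--2=1, -1--1=0
Collecting distinct values (and noting 0 appears from a-a):
A - A = {-4, -3, -1, 0, 1, 3, 4}
|A - A| = 7

A - A = {-4, -3, -1, 0, 1, 3, 4}


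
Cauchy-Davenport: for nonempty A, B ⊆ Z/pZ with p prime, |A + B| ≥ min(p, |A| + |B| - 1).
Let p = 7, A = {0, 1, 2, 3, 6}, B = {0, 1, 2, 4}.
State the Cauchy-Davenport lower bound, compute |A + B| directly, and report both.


Cauchy-Davenport: |A + B| ≥ min(p, |A| + |B| - 1) for A, B nonempty in Z/pZ.
|A| = 5, |B| = 4, p = 7.
CD lower bound = min(7, 5 + 4 - 1) = min(7, 8) = 7.
Compute A + B mod 7 directly:
a = 0: 0+0=0, 0+1=1, 0+2=2, 0+4=4
a = 1: 1+0=1, 1+1=2, 1+2=3, 1+4=5
a = 2: 2+0=2, 2+1=3, 2+2=4, 2+4=6
a = 3: 3+0=3, 3+1=4, 3+2=5, 3+4=0
a = 6: 6+0=6, 6+1=0, 6+2=1, 6+4=3
A + B = {0, 1, 2, 3, 4, 5, 6}, so |A + B| = 7.
Verify: 7 ≥ 7? Yes ✓.

CD lower bound = 7, actual |A + B| = 7.


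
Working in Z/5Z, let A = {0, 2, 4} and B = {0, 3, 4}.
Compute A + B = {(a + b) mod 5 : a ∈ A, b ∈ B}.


Work in Z/5Z: reduce every sum a + b modulo 5.
Enumerate all 9 pairs:
a = 0: 0+0=0, 0+3=3, 0+4=4
a = 2: 2+0=2, 2+3=0, 2+4=1
a = 4: 4+0=4, 4+3=2, 4+4=3
Distinct residues collected: {0, 1, 2, 3, 4}
|A + B| = 5 (out of 5 total residues).

A + B = {0, 1, 2, 3, 4}


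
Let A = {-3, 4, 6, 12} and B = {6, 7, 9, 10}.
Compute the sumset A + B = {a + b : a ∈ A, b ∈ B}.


A + B = {a + b : a ∈ A, b ∈ B}.
Enumerate all |A|·|B| = 4·4 = 16 pairs (a, b) and collect distinct sums.
a = -3: -3+6=3, -3+7=4, -3+9=6, -3+10=7
a = 4: 4+6=10, 4+7=11, 4+9=13, 4+10=14
a = 6: 6+6=12, 6+7=13, 6+9=15, 6+10=16
a = 12: 12+6=18, 12+7=19, 12+9=21, 12+10=22
Collecting distinct sums: A + B = {3, 4, 6, 7, 10, 11, 12, 13, 14, 15, 16, 18, 19, 21, 22}
|A + B| = 15

A + B = {3, 4, 6, 7, 10, 11, 12, 13, 14, 15, 16, 18, 19, 21, 22}


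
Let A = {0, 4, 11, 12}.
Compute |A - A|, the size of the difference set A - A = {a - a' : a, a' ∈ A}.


A - A = {a - a' : a, a' ∈ A}; |A| = 4.
Bounds: 2|A|-1 ≤ |A - A| ≤ |A|² - |A| + 1, i.e. 7 ≤ |A - A| ≤ 13.
Note: 0 ∈ A - A always (from a - a). The set is symmetric: if d ∈ A - A then -d ∈ A - A.
Enumerate nonzero differences d = a - a' with a > a' (then include -d):
Positive differences: {1, 4, 7, 8, 11, 12}
Full difference set: {0} ∪ (positive diffs) ∪ (negative diffs).
|A - A| = 1 + 2·6 = 13 (matches direct enumeration: 13).

|A - A| = 13


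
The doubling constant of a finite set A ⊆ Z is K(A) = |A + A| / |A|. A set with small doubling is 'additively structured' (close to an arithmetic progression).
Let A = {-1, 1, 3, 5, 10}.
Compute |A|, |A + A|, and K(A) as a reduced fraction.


|A| = 5.
Compute A + A by enumerating all 25 pairs.
A + A = {-2, 0, 2, 4, 6, 8, 9, 10, 11, 13, 15, 20}, so |A + A| = 12.
K = |A + A| / |A| = 12/5 (already in lowest terms) ≈ 2.4000.
Reference: AP of size 5 gives K = 9/5 ≈ 1.8000; a fully generic set of size 5 gives K ≈ 3.0000.

|A| = 5, |A + A| = 12, K = 12/5.


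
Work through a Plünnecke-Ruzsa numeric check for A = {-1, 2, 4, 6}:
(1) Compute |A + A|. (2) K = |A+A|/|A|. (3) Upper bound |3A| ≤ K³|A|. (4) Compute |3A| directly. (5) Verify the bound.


|A| = 4.
Step 1: Compute A + A by enumerating all 16 pairs.
A + A = {-2, 1, 3, 4, 5, 6, 8, 10, 12}, so |A + A| = 9.
Step 2: Doubling constant K = |A + A|/|A| = 9/4 = 9/4 ≈ 2.2500.
Step 3: Plünnecke-Ruzsa gives |3A| ≤ K³·|A| = (2.2500)³ · 4 ≈ 45.5625.
Step 4: Compute 3A = A + A + A directly by enumerating all triples (a,b,c) ∈ A³; |3A| = 16.
Step 5: Check 16 ≤ 45.5625? Yes ✓.

K = 9/4, Plünnecke-Ruzsa bound K³|A| ≈ 45.5625, |3A| = 16, inequality holds.


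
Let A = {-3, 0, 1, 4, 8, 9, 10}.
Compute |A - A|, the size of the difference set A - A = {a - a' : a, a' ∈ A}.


A - A = {a - a' : a, a' ∈ A}; |A| = 7.
Bounds: 2|A|-1 ≤ |A - A| ≤ |A|² - |A| + 1, i.e. 13 ≤ |A - A| ≤ 43.
Note: 0 ∈ A - A always (from a - a). The set is symmetric: if d ∈ A - A then -d ∈ A - A.
Enumerate nonzero differences d = a - a' with a > a' (then include -d):
Positive differences: {1, 2, 3, 4, 5, 6, 7, 8, 9, 10, 11, 12, 13}
Full difference set: {0} ∪ (positive diffs) ∪ (negative diffs).
|A - A| = 1 + 2·13 = 27 (matches direct enumeration: 27).

|A - A| = 27


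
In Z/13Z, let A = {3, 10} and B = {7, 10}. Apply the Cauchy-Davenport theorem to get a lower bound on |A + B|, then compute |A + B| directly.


Cauchy-Davenport: |A + B| ≥ min(p, |A| + |B| - 1) for A, B nonempty in Z/pZ.
|A| = 2, |B| = 2, p = 13.
CD lower bound = min(13, 2 + 2 - 1) = min(13, 3) = 3.
Compute A + B mod 13 directly:
a = 3: 3+7=10, 3+10=0
a = 10: 10+7=4, 10+10=7
A + B = {0, 4, 7, 10}, so |A + B| = 4.
Verify: 4 ≥ 3? Yes ✓.

CD lower bound = 3, actual |A + B| = 4.


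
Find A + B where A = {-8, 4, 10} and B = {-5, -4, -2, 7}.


A + B = {a + b : a ∈ A, b ∈ B}.
Enumerate all |A|·|B| = 3·4 = 12 pairs (a, b) and collect distinct sums.
a = -8: -8+-5=-13, -8+-4=-12, -8+-2=-10, -8+7=-1
a = 4: 4+-5=-1, 4+-4=0, 4+-2=2, 4+7=11
a = 10: 10+-5=5, 10+-4=6, 10+-2=8, 10+7=17
Collecting distinct sums: A + B = {-13, -12, -10, -1, 0, 2, 5, 6, 8, 11, 17}
|A + B| = 11

A + B = {-13, -12, -10, -1, 0, 2, 5, 6, 8, 11, 17}


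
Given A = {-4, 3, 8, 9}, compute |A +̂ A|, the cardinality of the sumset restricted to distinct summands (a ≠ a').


Restricted sumset: A +̂ A = {a + a' : a ∈ A, a' ∈ A, a ≠ a'}.
Equivalently, take A + A and drop any sum 2a that is achievable ONLY as a + a for a ∈ A (i.e. sums representable only with equal summands).
Enumerate pairs (a, a') with a < a' (symmetric, so each unordered pair gives one sum; this covers all a ≠ a'):
  -4 + 3 = -1
  -4 + 8 = 4
  -4 + 9 = 5
  3 + 8 = 11
  3 + 9 = 12
  8 + 9 = 17
Collected distinct sums: {-1, 4, 5, 11, 12, 17}
|A +̂ A| = 6
(Reference bound: |A +̂ A| ≥ 2|A| - 3 for |A| ≥ 2, with |A| = 4 giving ≥ 5.)

|A +̂ A| = 6


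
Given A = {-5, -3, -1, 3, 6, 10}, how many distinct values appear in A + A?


A + A = {a + a' : a, a' ∈ A}; |A| = 6.
General bounds: 2|A| - 1 ≤ |A + A| ≤ |A|(|A|+1)/2, i.e. 11 ≤ |A + A| ≤ 21.
Lower bound 2|A|-1 is attained iff A is an arithmetic progression.
Enumerate sums a + a' for a ≤ a' (symmetric, so this suffices):
a = -5: -5+-5=-10, -5+-3=-8, -5+-1=-6, -5+3=-2, -5+6=1, -5+10=5
a = -3: -3+-3=-6, -3+-1=-4, -3+3=0, -3+6=3, -3+10=7
a = -1: -1+-1=-2, -1+3=2, -1+6=5, -1+10=9
a = 3: 3+3=6, 3+6=9, 3+10=13
a = 6: 6+6=12, 6+10=16
a = 10: 10+10=20
Distinct sums: {-10, -8, -6, -4, -2, 0, 1, 2, 3, 5, 6, 7, 9, 12, 13, 16, 20}
|A + A| = 17

|A + A| = 17


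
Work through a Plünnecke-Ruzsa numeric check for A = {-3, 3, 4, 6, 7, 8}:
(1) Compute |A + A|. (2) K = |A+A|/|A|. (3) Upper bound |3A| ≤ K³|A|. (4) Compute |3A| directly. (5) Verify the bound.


|A| = 6.
Step 1: Compute A + A by enumerating all 36 pairs.
A + A = {-6, 0, 1, 3, 4, 5, 6, 7, 8, 9, 10, 11, 12, 13, 14, 15, 16}, so |A + A| = 17.
Step 2: Doubling constant K = |A + A|/|A| = 17/6 = 17/6 ≈ 2.8333.
Step 3: Plünnecke-Ruzsa gives |3A| ≤ K³·|A| = (2.8333)³ · 6 ≈ 136.4722.
Step 4: Compute 3A = A + A + A directly by enumerating all triples (a,b,c) ∈ A³; |3A| = 28.
Step 5: Check 28 ≤ 136.4722? Yes ✓.

K = 17/6, Plünnecke-Ruzsa bound K³|A| ≈ 136.4722, |3A| = 28, inequality holds.


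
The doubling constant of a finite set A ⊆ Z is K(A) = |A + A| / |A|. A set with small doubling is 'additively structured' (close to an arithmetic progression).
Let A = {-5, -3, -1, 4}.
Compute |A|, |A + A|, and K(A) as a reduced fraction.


|A| = 4.
Compute A + A by enumerating all 16 pairs.
A + A = {-10, -8, -6, -4, -2, -1, 1, 3, 8}, so |A + A| = 9.
K = |A + A| / |A| = 9/4 (already in lowest terms) ≈ 2.2500.
Reference: AP of size 4 gives K = 7/4 ≈ 1.7500; a fully generic set of size 4 gives K ≈ 2.5000.

|A| = 4, |A + A| = 9, K = 9/4.


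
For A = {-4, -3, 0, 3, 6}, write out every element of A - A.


A - A = {a - a' : a, a' ∈ A}.
Compute a - a' for each ordered pair (a, a'):
a = -4: -4--4=0, -4--3=-1, -4-0=-4, -4-3=-7, -4-6=-10
a = -3: -3--4=1, -3--3=0, -3-0=-3, -3-3=-6, -3-6=-9
a = 0: 0--4=4, 0--3=3, 0-0=0, 0-3=-3, 0-6=-6
a = 3: 3--4=7, 3--3=6, 3-0=3, 3-3=0, 3-6=-3
a = 6: 6--4=10, 6--3=9, 6-0=6, 6-3=3, 6-6=0
Collecting distinct values (and noting 0 appears from a-a):
A - A = {-10, -9, -7, -6, -4, -3, -1, 0, 1, 3, 4, 6, 7, 9, 10}
|A - A| = 15

A - A = {-10, -9, -7, -6, -4, -3, -1, 0, 1, 3, 4, 6, 7, 9, 10}


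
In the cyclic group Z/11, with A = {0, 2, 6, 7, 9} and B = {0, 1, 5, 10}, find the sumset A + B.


Work in Z/11Z: reduce every sum a + b modulo 11.
Enumerate all 20 pairs:
a = 0: 0+0=0, 0+1=1, 0+5=5, 0+10=10
a = 2: 2+0=2, 2+1=3, 2+5=7, 2+10=1
a = 6: 6+0=6, 6+1=7, 6+5=0, 6+10=5
a = 7: 7+0=7, 7+1=8, 7+5=1, 7+10=6
a = 9: 9+0=9, 9+1=10, 9+5=3, 9+10=8
Distinct residues collected: {0, 1, 2, 3, 5, 6, 7, 8, 9, 10}
|A + B| = 10 (out of 11 total residues).

A + B = {0, 1, 2, 3, 5, 6, 7, 8, 9, 10}


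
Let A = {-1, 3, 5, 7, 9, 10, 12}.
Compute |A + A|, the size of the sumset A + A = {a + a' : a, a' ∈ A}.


A + A = {a + a' : a, a' ∈ A}; |A| = 7.
General bounds: 2|A| - 1 ≤ |A + A| ≤ |A|(|A|+1)/2, i.e. 13 ≤ |A + A| ≤ 28.
Lower bound 2|A|-1 is attained iff A is an arithmetic progression.
Enumerate sums a + a' for a ≤ a' (symmetric, so this suffices):
a = -1: -1+-1=-2, -1+3=2, -1+5=4, -1+7=6, -1+9=8, -1+10=9, -1+12=11
a = 3: 3+3=6, 3+5=8, 3+7=10, 3+9=12, 3+10=13, 3+12=15
a = 5: 5+5=10, 5+7=12, 5+9=14, 5+10=15, 5+12=17
a = 7: 7+7=14, 7+9=16, 7+10=17, 7+12=19
a = 9: 9+9=18, 9+10=19, 9+12=21
a = 10: 10+10=20, 10+12=22
a = 12: 12+12=24
Distinct sums: {-2, 2, 4, 6, 8, 9, 10, 11, 12, 13, 14, 15, 16, 17, 18, 19, 20, 21, 22, 24}
|A + A| = 20

|A + A| = 20


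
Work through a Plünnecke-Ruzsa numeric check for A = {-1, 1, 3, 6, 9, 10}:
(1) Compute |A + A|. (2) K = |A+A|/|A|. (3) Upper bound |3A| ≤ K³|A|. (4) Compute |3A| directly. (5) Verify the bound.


|A| = 6.
Step 1: Compute A + A by enumerating all 36 pairs.
A + A = {-2, 0, 2, 4, 5, 6, 7, 8, 9, 10, 11, 12, 13, 15, 16, 18, 19, 20}, so |A + A| = 18.
Step 2: Doubling constant K = |A + A|/|A| = 18/6 = 18/6 ≈ 3.0000.
Step 3: Plünnecke-Ruzsa gives |3A| ≤ K³·|A| = (3.0000)³ · 6 ≈ 162.0000.
Step 4: Compute 3A = A + A + A directly by enumerating all triples (a,b,c) ∈ A³; |3A| = 31.
Step 5: Check 31 ≤ 162.0000? Yes ✓.

K = 18/6, Plünnecke-Ruzsa bound K³|A| ≈ 162.0000, |3A| = 31, inequality holds.


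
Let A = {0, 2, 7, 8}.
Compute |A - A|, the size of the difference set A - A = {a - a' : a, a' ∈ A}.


A - A = {a - a' : a, a' ∈ A}; |A| = 4.
Bounds: 2|A|-1 ≤ |A - A| ≤ |A|² - |A| + 1, i.e. 7 ≤ |A - A| ≤ 13.
Note: 0 ∈ A - A always (from a - a). The set is symmetric: if d ∈ A - A then -d ∈ A - A.
Enumerate nonzero differences d = a - a' with a > a' (then include -d):
Positive differences: {1, 2, 5, 6, 7, 8}
Full difference set: {0} ∪ (positive diffs) ∪ (negative diffs).
|A - A| = 1 + 2·6 = 13 (matches direct enumeration: 13).

|A - A| = 13


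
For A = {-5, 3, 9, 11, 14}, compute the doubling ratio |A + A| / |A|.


|A| = 5.
Compute A + A by enumerating all 25 pairs.
A + A = {-10, -2, 4, 6, 9, 12, 14, 17, 18, 20, 22, 23, 25, 28}, so |A + A| = 14.
K = |A + A| / |A| = 14/5 (already in lowest terms) ≈ 2.8000.
Reference: AP of size 5 gives K = 9/5 ≈ 1.8000; a fully generic set of size 5 gives K ≈ 3.0000.

|A| = 5, |A + A| = 14, K = 14/5.


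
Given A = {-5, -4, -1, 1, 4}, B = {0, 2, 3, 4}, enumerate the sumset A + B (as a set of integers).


A + B = {a + b : a ∈ A, b ∈ B}.
Enumerate all |A|·|B| = 5·4 = 20 pairs (a, b) and collect distinct sums.
a = -5: -5+0=-5, -5+2=-3, -5+3=-2, -5+4=-1
a = -4: -4+0=-4, -4+2=-2, -4+3=-1, -4+4=0
a = -1: -1+0=-1, -1+2=1, -1+3=2, -1+4=3
a = 1: 1+0=1, 1+2=3, 1+3=4, 1+4=5
a = 4: 4+0=4, 4+2=6, 4+3=7, 4+4=8
Collecting distinct sums: A + B = {-5, -4, -3, -2, -1, 0, 1, 2, 3, 4, 5, 6, 7, 8}
|A + B| = 14

A + B = {-5, -4, -3, -2, -1, 0, 1, 2, 3, 4, 5, 6, 7, 8}


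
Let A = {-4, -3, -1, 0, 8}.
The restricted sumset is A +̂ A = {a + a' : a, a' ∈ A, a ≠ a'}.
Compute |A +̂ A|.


Restricted sumset: A +̂ A = {a + a' : a ∈ A, a' ∈ A, a ≠ a'}.
Equivalently, take A + A and drop any sum 2a that is achievable ONLY as a + a for a ∈ A (i.e. sums representable only with equal summands).
Enumerate pairs (a, a') with a < a' (symmetric, so each unordered pair gives one sum; this covers all a ≠ a'):
  -4 + -3 = -7
  -4 + -1 = -5
  -4 + 0 = -4
  -4 + 8 = 4
  -3 + -1 = -4
  -3 + 0 = -3
  -3 + 8 = 5
  -1 + 0 = -1
  -1 + 8 = 7
  0 + 8 = 8
Collected distinct sums: {-7, -5, -4, -3, -1, 4, 5, 7, 8}
|A +̂ A| = 9
(Reference bound: |A +̂ A| ≥ 2|A| - 3 for |A| ≥ 2, with |A| = 5 giving ≥ 7.)

|A +̂ A| = 9


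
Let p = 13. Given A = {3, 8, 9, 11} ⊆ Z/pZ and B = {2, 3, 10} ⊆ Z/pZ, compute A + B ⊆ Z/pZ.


Work in Z/13Z: reduce every sum a + b modulo 13.
Enumerate all 12 pairs:
a = 3: 3+2=5, 3+3=6, 3+10=0
a = 8: 8+2=10, 8+3=11, 8+10=5
a = 9: 9+2=11, 9+3=12, 9+10=6
a = 11: 11+2=0, 11+3=1, 11+10=8
Distinct residues collected: {0, 1, 5, 6, 8, 10, 11, 12}
|A + B| = 8 (out of 13 total residues).

A + B = {0, 1, 5, 6, 8, 10, 11, 12}


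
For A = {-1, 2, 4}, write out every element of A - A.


A - A = {a - a' : a, a' ∈ A}.
Compute a - a' for each ordered pair (a, a'):
a = -1: -1--1=0, -1-2=-3, -1-4=-5
a = 2: 2--1=3, 2-2=0, 2-4=-2
a = 4: 4--1=5, 4-2=2, 4-4=0
Collecting distinct values (and noting 0 appears from a-a):
A - A = {-5, -3, -2, 0, 2, 3, 5}
|A - A| = 7

A - A = {-5, -3, -2, 0, 2, 3, 5}


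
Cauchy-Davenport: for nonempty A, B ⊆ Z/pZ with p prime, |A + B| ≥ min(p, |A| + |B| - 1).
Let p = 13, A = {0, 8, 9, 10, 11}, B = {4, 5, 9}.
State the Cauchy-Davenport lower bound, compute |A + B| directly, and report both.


Cauchy-Davenport: |A + B| ≥ min(p, |A| + |B| - 1) for A, B nonempty in Z/pZ.
|A| = 5, |B| = 3, p = 13.
CD lower bound = min(13, 5 + 3 - 1) = min(13, 7) = 7.
Compute A + B mod 13 directly:
a = 0: 0+4=4, 0+5=5, 0+9=9
a = 8: 8+4=12, 8+5=0, 8+9=4
a = 9: 9+4=0, 9+5=1, 9+9=5
a = 10: 10+4=1, 10+5=2, 10+9=6
a = 11: 11+4=2, 11+5=3, 11+9=7
A + B = {0, 1, 2, 3, 4, 5, 6, 7, 9, 12}, so |A + B| = 10.
Verify: 10 ≥ 7? Yes ✓.

CD lower bound = 7, actual |A + B| = 10.


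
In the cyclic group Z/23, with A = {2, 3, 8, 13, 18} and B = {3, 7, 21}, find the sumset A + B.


Work in Z/23Z: reduce every sum a + b modulo 23.
Enumerate all 15 pairs:
a = 2: 2+3=5, 2+7=9, 2+21=0
a = 3: 3+3=6, 3+7=10, 3+21=1
a = 8: 8+3=11, 8+7=15, 8+21=6
a = 13: 13+3=16, 13+7=20, 13+21=11
a = 18: 18+3=21, 18+7=2, 18+21=16
Distinct residues collected: {0, 1, 2, 5, 6, 9, 10, 11, 15, 16, 20, 21}
|A + B| = 12 (out of 23 total residues).

A + B = {0, 1, 2, 5, 6, 9, 10, 11, 15, 16, 20, 21}


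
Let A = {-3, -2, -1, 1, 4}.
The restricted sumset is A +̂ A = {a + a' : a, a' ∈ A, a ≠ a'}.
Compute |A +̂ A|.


Restricted sumset: A +̂ A = {a + a' : a ∈ A, a' ∈ A, a ≠ a'}.
Equivalently, take A + A and drop any sum 2a that is achievable ONLY as a + a for a ∈ A (i.e. sums representable only with equal summands).
Enumerate pairs (a, a') with a < a' (symmetric, so each unordered pair gives one sum; this covers all a ≠ a'):
  -3 + -2 = -5
  -3 + -1 = -4
  -3 + 1 = -2
  -3 + 4 = 1
  -2 + -1 = -3
  -2 + 1 = -1
  -2 + 4 = 2
  -1 + 1 = 0
  -1 + 4 = 3
  1 + 4 = 5
Collected distinct sums: {-5, -4, -3, -2, -1, 0, 1, 2, 3, 5}
|A +̂ A| = 10
(Reference bound: |A +̂ A| ≥ 2|A| - 3 for |A| ≥ 2, with |A| = 5 giving ≥ 7.)

|A +̂ A| = 10


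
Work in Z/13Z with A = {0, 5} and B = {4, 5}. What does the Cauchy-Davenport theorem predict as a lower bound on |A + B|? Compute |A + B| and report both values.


Cauchy-Davenport: |A + B| ≥ min(p, |A| + |B| - 1) for A, B nonempty in Z/pZ.
|A| = 2, |B| = 2, p = 13.
CD lower bound = min(13, 2 + 2 - 1) = min(13, 3) = 3.
Compute A + B mod 13 directly:
a = 0: 0+4=4, 0+5=5
a = 5: 5+4=9, 5+5=10
A + B = {4, 5, 9, 10}, so |A + B| = 4.
Verify: 4 ≥ 3? Yes ✓.

CD lower bound = 3, actual |A + B| = 4.


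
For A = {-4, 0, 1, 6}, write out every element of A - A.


A - A = {a - a' : a, a' ∈ A}.
Compute a - a' for each ordered pair (a, a'):
a = -4: -4--4=0, -4-0=-4, -4-1=-5, -4-6=-10
a = 0: 0--4=4, 0-0=0, 0-1=-1, 0-6=-6
a = 1: 1--4=5, 1-0=1, 1-1=0, 1-6=-5
a = 6: 6--4=10, 6-0=6, 6-1=5, 6-6=0
Collecting distinct values (and noting 0 appears from a-a):
A - A = {-10, -6, -5, -4, -1, 0, 1, 4, 5, 6, 10}
|A - A| = 11

A - A = {-10, -6, -5, -4, -1, 0, 1, 4, 5, 6, 10}


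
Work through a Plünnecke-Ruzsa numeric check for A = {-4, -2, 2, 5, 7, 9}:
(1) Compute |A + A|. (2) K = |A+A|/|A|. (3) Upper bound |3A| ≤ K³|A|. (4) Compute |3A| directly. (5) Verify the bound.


|A| = 6.
Step 1: Compute A + A by enumerating all 36 pairs.
A + A = {-8, -6, -4, -2, 0, 1, 3, 4, 5, 7, 9, 10, 11, 12, 14, 16, 18}, so |A + A| = 17.
Step 2: Doubling constant K = |A + A|/|A| = 17/6 = 17/6 ≈ 2.8333.
Step 3: Plünnecke-Ruzsa gives |3A| ≤ K³·|A| = (2.8333)³ · 6 ≈ 136.4722.
Step 4: Compute 3A = A + A + A directly by enumerating all triples (a,b,c) ∈ A³; |3A| = 32.
Step 5: Check 32 ≤ 136.4722? Yes ✓.

K = 17/6, Plünnecke-Ruzsa bound K³|A| ≈ 136.4722, |3A| = 32, inequality holds.


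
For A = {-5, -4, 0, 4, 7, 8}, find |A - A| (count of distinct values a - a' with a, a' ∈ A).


A - A = {a - a' : a, a' ∈ A}; |A| = 6.
Bounds: 2|A|-1 ≤ |A - A| ≤ |A|² - |A| + 1, i.e. 11 ≤ |A - A| ≤ 31.
Note: 0 ∈ A - A always (from a - a). The set is symmetric: if d ∈ A - A then -d ∈ A - A.
Enumerate nonzero differences d = a - a' with a > a' (then include -d):
Positive differences: {1, 3, 4, 5, 7, 8, 9, 11, 12, 13}
Full difference set: {0} ∪ (positive diffs) ∪ (negative diffs).
|A - A| = 1 + 2·10 = 21 (matches direct enumeration: 21).

|A - A| = 21


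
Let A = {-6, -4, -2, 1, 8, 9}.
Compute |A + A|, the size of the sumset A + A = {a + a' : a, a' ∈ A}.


A + A = {a + a' : a, a' ∈ A}; |A| = 6.
General bounds: 2|A| - 1 ≤ |A + A| ≤ |A|(|A|+1)/2, i.e. 11 ≤ |A + A| ≤ 21.
Lower bound 2|A|-1 is attained iff A is an arithmetic progression.
Enumerate sums a + a' for a ≤ a' (symmetric, so this suffices):
a = -6: -6+-6=-12, -6+-4=-10, -6+-2=-8, -6+1=-5, -6+8=2, -6+9=3
a = -4: -4+-4=-8, -4+-2=-6, -4+1=-3, -4+8=4, -4+9=5
a = -2: -2+-2=-4, -2+1=-1, -2+8=6, -2+9=7
a = 1: 1+1=2, 1+8=9, 1+9=10
a = 8: 8+8=16, 8+9=17
a = 9: 9+9=18
Distinct sums: {-12, -10, -8, -6, -5, -4, -3, -1, 2, 3, 4, 5, 6, 7, 9, 10, 16, 17, 18}
|A + A| = 19

|A + A| = 19


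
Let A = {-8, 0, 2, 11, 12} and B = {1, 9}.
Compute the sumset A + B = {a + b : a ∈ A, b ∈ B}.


A + B = {a + b : a ∈ A, b ∈ B}.
Enumerate all |A|·|B| = 5·2 = 10 pairs (a, b) and collect distinct sums.
a = -8: -8+1=-7, -8+9=1
a = 0: 0+1=1, 0+9=9
a = 2: 2+1=3, 2+9=11
a = 11: 11+1=12, 11+9=20
a = 12: 12+1=13, 12+9=21
Collecting distinct sums: A + B = {-7, 1, 3, 9, 11, 12, 13, 20, 21}
|A + B| = 9

A + B = {-7, 1, 3, 9, 11, 12, 13, 20, 21}


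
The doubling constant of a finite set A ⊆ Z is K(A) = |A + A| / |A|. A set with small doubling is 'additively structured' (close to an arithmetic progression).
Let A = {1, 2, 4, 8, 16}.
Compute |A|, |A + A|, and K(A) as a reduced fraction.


|A| = 5.
Compute A + A by enumerating all 25 pairs.
A + A = {2, 3, 4, 5, 6, 8, 9, 10, 12, 16, 17, 18, 20, 24, 32}, so |A + A| = 15.
K = |A + A| / |A| = 15/5 = 3/1 ≈ 3.0000.
Reference: AP of size 5 gives K = 9/5 ≈ 1.8000; a fully generic set of size 5 gives K ≈ 3.0000.

|A| = 5, |A + A| = 15, K = 15/5 = 3/1.


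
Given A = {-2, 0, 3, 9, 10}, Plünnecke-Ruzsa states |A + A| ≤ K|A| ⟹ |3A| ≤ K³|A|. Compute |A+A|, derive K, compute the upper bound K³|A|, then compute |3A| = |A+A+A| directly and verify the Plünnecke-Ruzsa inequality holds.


|A| = 5.
Step 1: Compute A + A by enumerating all 25 pairs.
A + A = {-4, -2, 0, 1, 3, 6, 7, 8, 9, 10, 12, 13, 18, 19, 20}, so |A + A| = 15.
Step 2: Doubling constant K = |A + A|/|A| = 15/5 = 15/5 ≈ 3.0000.
Step 3: Plünnecke-Ruzsa gives |3A| ≤ K³·|A| = (3.0000)³ · 5 ≈ 135.0000.
Step 4: Compute 3A = A + A + A directly by enumerating all triples (a,b,c) ∈ A³; |3A| = 30.
Step 5: Check 30 ≤ 135.0000? Yes ✓.

K = 15/5, Plünnecke-Ruzsa bound K³|A| ≈ 135.0000, |3A| = 30, inequality holds.


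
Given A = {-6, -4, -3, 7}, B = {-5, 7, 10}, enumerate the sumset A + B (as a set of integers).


A + B = {a + b : a ∈ A, b ∈ B}.
Enumerate all |A|·|B| = 4·3 = 12 pairs (a, b) and collect distinct sums.
a = -6: -6+-5=-11, -6+7=1, -6+10=4
a = -4: -4+-5=-9, -4+7=3, -4+10=6
a = -3: -3+-5=-8, -3+7=4, -3+10=7
a = 7: 7+-5=2, 7+7=14, 7+10=17
Collecting distinct sums: A + B = {-11, -9, -8, 1, 2, 3, 4, 6, 7, 14, 17}
|A + B| = 11

A + B = {-11, -9, -8, 1, 2, 3, 4, 6, 7, 14, 17}


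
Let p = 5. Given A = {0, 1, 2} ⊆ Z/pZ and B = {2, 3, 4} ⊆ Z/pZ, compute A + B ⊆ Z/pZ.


Work in Z/5Z: reduce every sum a + b modulo 5.
Enumerate all 9 pairs:
a = 0: 0+2=2, 0+3=3, 0+4=4
a = 1: 1+2=3, 1+3=4, 1+4=0
a = 2: 2+2=4, 2+3=0, 2+4=1
Distinct residues collected: {0, 1, 2, 3, 4}
|A + B| = 5 (out of 5 total residues).

A + B = {0, 1, 2, 3, 4}


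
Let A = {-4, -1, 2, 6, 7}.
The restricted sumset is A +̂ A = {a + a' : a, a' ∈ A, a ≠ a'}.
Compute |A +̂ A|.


Restricted sumset: A +̂ A = {a + a' : a ∈ A, a' ∈ A, a ≠ a'}.
Equivalently, take A + A and drop any sum 2a that is achievable ONLY as a + a for a ∈ A (i.e. sums representable only with equal summands).
Enumerate pairs (a, a') with a < a' (symmetric, so each unordered pair gives one sum; this covers all a ≠ a'):
  -4 + -1 = -5
  -4 + 2 = -2
  -4 + 6 = 2
  -4 + 7 = 3
  -1 + 2 = 1
  -1 + 6 = 5
  -1 + 7 = 6
  2 + 6 = 8
  2 + 7 = 9
  6 + 7 = 13
Collected distinct sums: {-5, -2, 1, 2, 3, 5, 6, 8, 9, 13}
|A +̂ A| = 10
(Reference bound: |A +̂ A| ≥ 2|A| - 3 for |A| ≥ 2, with |A| = 5 giving ≥ 7.)

|A +̂ A| = 10


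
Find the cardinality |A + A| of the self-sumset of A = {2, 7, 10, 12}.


A + A = {a + a' : a, a' ∈ A}; |A| = 4.
General bounds: 2|A| - 1 ≤ |A + A| ≤ |A|(|A|+1)/2, i.e. 7 ≤ |A + A| ≤ 10.
Lower bound 2|A|-1 is attained iff A is an arithmetic progression.
Enumerate sums a + a' for a ≤ a' (symmetric, so this suffices):
a = 2: 2+2=4, 2+7=9, 2+10=12, 2+12=14
a = 7: 7+7=14, 7+10=17, 7+12=19
a = 10: 10+10=20, 10+12=22
a = 12: 12+12=24
Distinct sums: {4, 9, 12, 14, 17, 19, 20, 22, 24}
|A + A| = 9

|A + A| = 9


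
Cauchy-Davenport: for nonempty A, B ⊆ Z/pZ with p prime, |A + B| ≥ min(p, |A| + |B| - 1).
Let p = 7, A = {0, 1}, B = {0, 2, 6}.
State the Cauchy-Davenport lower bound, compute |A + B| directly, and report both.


Cauchy-Davenport: |A + B| ≥ min(p, |A| + |B| - 1) for A, B nonempty in Z/pZ.
|A| = 2, |B| = 3, p = 7.
CD lower bound = min(7, 2 + 3 - 1) = min(7, 4) = 4.
Compute A + B mod 7 directly:
a = 0: 0+0=0, 0+2=2, 0+6=6
a = 1: 1+0=1, 1+2=3, 1+6=0
A + B = {0, 1, 2, 3, 6}, so |A + B| = 5.
Verify: 5 ≥ 4? Yes ✓.

CD lower bound = 4, actual |A + B| = 5.


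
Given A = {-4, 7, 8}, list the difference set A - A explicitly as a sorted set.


A - A = {a - a' : a, a' ∈ A}.
Compute a - a' for each ordered pair (a, a'):
a = -4: -4--4=0, -4-7=-11, -4-8=-12
a = 7: 7--4=11, 7-7=0, 7-8=-1
a = 8: 8--4=12, 8-7=1, 8-8=0
Collecting distinct values (and noting 0 appears from a-a):
A - A = {-12, -11, -1, 0, 1, 11, 12}
|A - A| = 7

A - A = {-12, -11, -1, 0, 1, 11, 12}


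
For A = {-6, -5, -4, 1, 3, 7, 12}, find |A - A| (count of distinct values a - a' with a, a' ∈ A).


A - A = {a - a' : a, a' ∈ A}; |A| = 7.
Bounds: 2|A|-1 ≤ |A - A| ≤ |A|² - |A| + 1, i.e. 13 ≤ |A - A| ≤ 43.
Note: 0 ∈ A - A always (from a - a). The set is symmetric: if d ∈ A - A then -d ∈ A - A.
Enumerate nonzero differences d = a - a' with a > a' (then include -d):
Positive differences: {1, 2, 4, 5, 6, 7, 8, 9, 11, 12, 13, 16, 17, 18}
Full difference set: {0} ∪ (positive diffs) ∪ (negative diffs).
|A - A| = 1 + 2·14 = 29 (matches direct enumeration: 29).

|A - A| = 29


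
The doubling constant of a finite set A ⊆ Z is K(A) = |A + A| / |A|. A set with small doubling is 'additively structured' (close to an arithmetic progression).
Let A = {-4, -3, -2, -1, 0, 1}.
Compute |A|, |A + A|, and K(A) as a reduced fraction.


|A| = 6.
Compute A + A by enumerating all 36 pairs.
A + A = {-8, -7, -6, -5, -4, -3, -2, -1, 0, 1, 2}, so |A + A| = 11.
K = |A + A| / |A| = 11/6 (already in lowest terms) ≈ 1.8333.
Reference: AP of size 6 gives K = 11/6 ≈ 1.8333; a fully generic set of size 6 gives K ≈ 3.5000.

|A| = 6, |A + A| = 11, K = 11/6.


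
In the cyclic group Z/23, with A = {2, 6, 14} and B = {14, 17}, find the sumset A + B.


Work in Z/23Z: reduce every sum a + b modulo 23.
Enumerate all 6 pairs:
a = 2: 2+14=16, 2+17=19
a = 6: 6+14=20, 6+17=0
a = 14: 14+14=5, 14+17=8
Distinct residues collected: {0, 5, 8, 16, 19, 20}
|A + B| = 6 (out of 23 total residues).

A + B = {0, 5, 8, 16, 19, 20}


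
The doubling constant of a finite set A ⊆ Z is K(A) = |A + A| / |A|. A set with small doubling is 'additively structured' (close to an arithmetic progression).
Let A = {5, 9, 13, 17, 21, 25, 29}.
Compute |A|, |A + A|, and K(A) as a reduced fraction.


|A| = 7.
Compute A + A by enumerating all 49 pairs.
A + A = {10, 14, 18, 22, 26, 30, 34, 38, 42, 46, 50, 54, 58}, so |A + A| = 13.
K = |A + A| / |A| = 13/7 (already in lowest terms) ≈ 1.8571.
Reference: AP of size 7 gives K = 13/7 ≈ 1.8571; a fully generic set of size 7 gives K ≈ 4.0000.

|A| = 7, |A + A| = 13, K = 13/7.


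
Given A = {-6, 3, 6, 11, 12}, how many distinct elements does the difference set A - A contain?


A - A = {a - a' : a, a' ∈ A}; |A| = 5.
Bounds: 2|A|-1 ≤ |A - A| ≤ |A|² - |A| + 1, i.e. 9 ≤ |A - A| ≤ 21.
Note: 0 ∈ A - A always (from a - a). The set is symmetric: if d ∈ A - A then -d ∈ A - A.
Enumerate nonzero differences d = a - a' with a > a' (then include -d):
Positive differences: {1, 3, 5, 6, 8, 9, 12, 17, 18}
Full difference set: {0} ∪ (positive diffs) ∪ (negative diffs).
|A - A| = 1 + 2·9 = 19 (matches direct enumeration: 19).

|A - A| = 19


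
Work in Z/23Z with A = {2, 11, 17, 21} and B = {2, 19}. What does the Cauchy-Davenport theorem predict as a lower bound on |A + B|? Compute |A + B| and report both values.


Cauchy-Davenport: |A + B| ≥ min(p, |A| + |B| - 1) for A, B nonempty in Z/pZ.
|A| = 4, |B| = 2, p = 23.
CD lower bound = min(23, 4 + 2 - 1) = min(23, 5) = 5.
Compute A + B mod 23 directly:
a = 2: 2+2=4, 2+19=21
a = 11: 11+2=13, 11+19=7
a = 17: 17+2=19, 17+19=13
a = 21: 21+2=0, 21+19=17
A + B = {0, 4, 7, 13, 17, 19, 21}, so |A + B| = 7.
Verify: 7 ≥ 5? Yes ✓.

CD lower bound = 5, actual |A + B| = 7.


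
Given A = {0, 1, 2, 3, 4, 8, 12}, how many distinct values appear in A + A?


A + A = {a + a' : a, a' ∈ A}; |A| = 7.
General bounds: 2|A| - 1 ≤ |A + A| ≤ |A|(|A|+1)/2, i.e. 13 ≤ |A + A| ≤ 28.
Lower bound 2|A|-1 is attained iff A is an arithmetic progression.
Enumerate sums a + a' for a ≤ a' (symmetric, so this suffices):
a = 0: 0+0=0, 0+1=1, 0+2=2, 0+3=3, 0+4=4, 0+8=8, 0+12=12
a = 1: 1+1=2, 1+2=3, 1+3=4, 1+4=5, 1+8=9, 1+12=13
a = 2: 2+2=4, 2+3=5, 2+4=6, 2+8=10, 2+12=14
a = 3: 3+3=6, 3+4=7, 3+8=11, 3+12=15
a = 4: 4+4=8, 4+8=12, 4+12=16
a = 8: 8+8=16, 8+12=20
a = 12: 12+12=24
Distinct sums: {0, 1, 2, 3, 4, 5, 6, 7, 8, 9, 10, 11, 12, 13, 14, 15, 16, 20, 24}
|A + A| = 19

|A + A| = 19


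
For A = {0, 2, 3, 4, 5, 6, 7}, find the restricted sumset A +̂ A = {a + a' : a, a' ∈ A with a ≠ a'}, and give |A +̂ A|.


Restricted sumset: A +̂ A = {a + a' : a ∈ A, a' ∈ A, a ≠ a'}.
Equivalently, take A + A and drop any sum 2a that is achievable ONLY as a + a for a ∈ A (i.e. sums representable only with equal summands).
Enumerate pairs (a, a') with a < a' (symmetric, so each unordered pair gives one sum; this covers all a ≠ a'):
  0 + 2 = 2
  0 + 3 = 3
  0 + 4 = 4
  0 + 5 = 5
  0 + 6 = 6
  0 + 7 = 7
  2 + 3 = 5
  2 + 4 = 6
  2 + 5 = 7
  2 + 6 = 8
  2 + 7 = 9
  3 + 4 = 7
  3 + 5 = 8
  3 + 6 = 9
  3 + 7 = 10
  4 + 5 = 9
  4 + 6 = 10
  4 + 7 = 11
  5 + 6 = 11
  5 + 7 = 12
  6 + 7 = 13
Collected distinct sums: {2, 3, 4, 5, 6, 7, 8, 9, 10, 11, 12, 13}
|A +̂ A| = 12
(Reference bound: |A +̂ A| ≥ 2|A| - 3 for |A| ≥ 2, with |A| = 7 giving ≥ 11.)

|A +̂ A| = 12


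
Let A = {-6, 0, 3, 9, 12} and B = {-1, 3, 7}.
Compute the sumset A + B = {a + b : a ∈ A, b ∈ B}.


A + B = {a + b : a ∈ A, b ∈ B}.
Enumerate all |A|·|B| = 5·3 = 15 pairs (a, b) and collect distinct sums.
a = -6: -6+-1=-7, -6+3=-3, -6+7=1
a = 0: 0+-1=-1, 0+3=3, 0+7=7
a = 3: 3+-1=2, 3+3=6, 3+7=10
a = 9: 9+-1=8, 9+3=12, 9+7=16
a = 12: 12+-1=11, 12+3=15, 12+7=19
Collecting distinct sums: A + B = {-7, -3, -1, 1, 2, 3, 6, 7, 8, 10, 11, 12, 15, 16, 19}
|A + B| = 15

A + B = {-7, -3, -1, 1, 2, 3, 6, 7, 8, 10, 11, 12, 15, 16, 19}
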